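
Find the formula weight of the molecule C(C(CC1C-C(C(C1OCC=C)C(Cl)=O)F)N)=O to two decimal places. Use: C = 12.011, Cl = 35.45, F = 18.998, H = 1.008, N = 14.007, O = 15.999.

Molecular formula: C12H17ClFNO3.
M = 12×12.011 + 1×35.45 + 1×18.998 + 17×1.008 + 1×14.007 + 3×15.999 = 277.72 g/mol.

277.72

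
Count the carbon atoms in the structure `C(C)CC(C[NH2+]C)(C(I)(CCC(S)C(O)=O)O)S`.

11

The symbol for carbon appears 11 times in the SMILES.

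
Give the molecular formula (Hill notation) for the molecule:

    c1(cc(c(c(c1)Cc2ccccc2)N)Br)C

Heavy atoms from the SMILES: 1 Br, 14 C, 1 N.
Implicit hydrogens by atom environment:
  7 × C (aromatic): 1 H each → 7
  5 × C (aromatic): no H
  1 × Br: no H
  1 × C: 3 H
  1 × C: 2 H
  1 × N: 2 H
  Total hydrogens = 14.
Molecular formula: C14H14BrN

C14H14BrN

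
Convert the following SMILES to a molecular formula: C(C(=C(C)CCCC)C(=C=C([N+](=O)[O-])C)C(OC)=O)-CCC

C17H27NO4

Heavy atoms from the SMILES: 17 C, 1 N, 4 O.
Implicit hydrogens by atom environment:
  6 × C: 2 H each → 12
  6 × C: no H
  5 × C: 3 H each → 15
  3 × O: no H
  1 × N (charge +1): no H
  1 × O (charge -1): no H
  Total hydrogens = 27.
Molecular formula: C17H27NO4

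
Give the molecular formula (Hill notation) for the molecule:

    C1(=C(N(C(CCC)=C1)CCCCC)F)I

Heavy atoms from the SMILES: 12 C, 1 F, 1 I, 1 N.
Implicit hydrogens by atom environment:
  6 × C: 2 H each → 12
  3 × C (aromatic): no H
  2 × C: 3 H each → 6
  1 × C (aromatic): 1 H
  1 × F: no H
  1 × I: no H
  1 × N (aromatic): no H
  Total hydrogens = 19.
Molecular formula: C12H19FIN

C12H19FIN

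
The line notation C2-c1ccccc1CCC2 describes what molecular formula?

Heavy atoms from the SMILES: 10 C.
Implicit hydrogens by atom environment:
  4 × C: 2 H each → 8
  4 × C (aromatic): 1 H each → 4
  2 × C (aromatic): no H
  Total hydrogens = 12.
Molecular formula: C10H12

C10H12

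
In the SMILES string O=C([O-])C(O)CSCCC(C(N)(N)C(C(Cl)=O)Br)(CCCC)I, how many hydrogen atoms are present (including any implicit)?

22

Hydrogens are implicit in SMILES; fill each atom to its normal valence:
  6 × C: 2 H each → 12
  4 × C: no H
  2 × C: 1 H each → 2
  2 × N: 2 H each → 4
  2 × O: no H
  1 × Br: no H
  1 × C: 3 H
  1 × Cl: no H
  1 × I: no H
  1 × O: 1 H
  1 × O (charge -1): no H
  1 × S: no H
  Total hydrogens = 22.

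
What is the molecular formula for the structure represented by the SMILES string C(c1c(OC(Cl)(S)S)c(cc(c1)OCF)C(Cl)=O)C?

Heavy atoms from the SMILES: 11 C, 2 Cl, 1 F, 3 O, 2 S.
Implicit hydrogens by atom environment:
  4 × C (aromatic): no H
  3 × O: no H
  2 × C: 2 H each → 4
  2 × C (aromatic): 1 H each → 2
  2 × C: no H
  2 × Cl: no H
  2 × S: 1 H each → 2
  1 × C: 3 H
  1 × F: no H
  Total hydrogens = 11.
Molecular formula: C11H11Cl2FO3S2

C11H11Cl2FO3S2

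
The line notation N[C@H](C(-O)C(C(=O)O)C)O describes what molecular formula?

Heavy atoms from the SMILES: 5 C, 1 N, 4 O.
Implicit hydrogens by atom environment:
  3 × C: 1 H each → 3
  3 × O: 1 H each → 3
  1 × C: 3 H
  1 × C: no H
  1 × N: 2 H
  1 × O: no H
  Total hydrogens = 11.
Molecular formula: C5H11NO4

C5H11NO4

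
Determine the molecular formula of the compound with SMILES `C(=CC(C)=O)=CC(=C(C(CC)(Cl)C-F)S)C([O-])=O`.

Heavy atoms from the SMILES: 12 C, 1 Cl, 1 F, 3 O, 1 S.
Implicit hydrogens by atom environment:
  6 × C: no H
  2 × C: 3 H each → 6
  2 × C: 2 H each → 4
  2 × C: 1 H each → 2
  2 × O: no H
  1 × Cl: no H
  1 × F: no H
  1 × O (charge -1): no H
  1 × S: 1 H
  Total hydrogens = 13.
Net charge -1.
Molecular formula: C12H13ClFO3S-

C12H13ClFO3S-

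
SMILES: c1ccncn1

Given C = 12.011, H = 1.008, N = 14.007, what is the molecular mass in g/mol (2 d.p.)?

80.09

Molecular formula: C4H4N2.
M = 4×12.011 + 4×1.008 + 2×14.007 = 80.09 g/mol.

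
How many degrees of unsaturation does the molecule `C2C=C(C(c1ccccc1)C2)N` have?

6

Molecular formula from the SMILES: C11H13N.
DoU = (2C + 2 + N − H − X)/2 = (2·11 + 2 + 1 − 13 − 0)/2 = 12/2 = 6.
(Structurally: 2 ring(s) + 4 π bond(s) = 6.)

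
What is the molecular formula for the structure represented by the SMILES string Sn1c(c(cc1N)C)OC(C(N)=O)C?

C8H13N3O2S

Heavy atoms from the SMILES: 8 C, 3 N, 2 O, 1 S.
Implicit hydrogens by atom environment:
  3 × C (aromatic): no H
  2 × C: 3 H each → 6
  2 × N: 2 H each → 4
  2 × O: no H
  1 × C (aromatic): 1 H
  1 × C: 1 H
  1 × C: no H
  1 × N (aromatic): no H
  1 × S: 1 H
  Total hydrogens = 13.
Molecular formula: C8H13N3O2S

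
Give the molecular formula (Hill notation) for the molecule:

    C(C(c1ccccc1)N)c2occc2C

C13H15NO

Heavy atoms from the SMILES: 13 C, 1 N, 1 O.
Implicit hydrogens by atom environment:
  7 × C (aromatic): 1 H each → 7
  3 × C (aromatic): no H
  1 × C: 3 H
  1 × C: 2 H
  1 × C: 1 H
  1 × N: 2 H
  1 × O (aromatic): no H
  Total hydrogens = 15.
Molecular formula: C13H15NO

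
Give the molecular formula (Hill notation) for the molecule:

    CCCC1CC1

C6H12

Heavy atoms from the SMILES: 6 C.
Implicit hydrogens by atom environment:
  4 × C: 2 H each → 8
  1 × C: 3 H
  1 × C: 1 H
  Total hydrogens = 12.
Molecular formula: C6H12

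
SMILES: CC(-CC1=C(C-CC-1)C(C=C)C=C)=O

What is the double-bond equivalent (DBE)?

Molecular formula from the SMILES: C13H18O.
DoU = (2C + 2 + N − H − X)/2 = (2·13 + 2 + 0 − 18 − 0)/2 = 10/2 = 5.
(Structurally: 1 ring(s) + 4 π bond(s) = 5.)

5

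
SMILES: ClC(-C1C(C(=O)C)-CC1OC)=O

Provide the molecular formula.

C8H11ClO3

Heavy atoms from the SMILES: 8 C, 1 Cl, 3 O.
Implicit hydrogens by atom environment:
  3 × C: 1 H each → 3
  3 × O: no H
  2 × C: 3 H each → 6
  2 × C: no H
  1 × C: 2 H
  1 × Cl: no H
  Total hydrogens = 11.
Molecular formula: C8H11ClO3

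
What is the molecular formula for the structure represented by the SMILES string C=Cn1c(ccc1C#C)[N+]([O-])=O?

C8H6N2O2

Heavy atoms from the SMILES: 8 C, 2 N, 2 O.
Implicit hydrogens by atom environment:
  2 × C (aromatic): 1 H each → 2
  2 × C: 1 H each → 2
  2 × C (aromatic): no H
  1 × C: 2 H
  1 × C: no H
  1 × N (aromatic): no H
  1 × N (charge +1): no H
  1 × O: no H
  1 × O (charge -1): no H
  Total hydrogens = 6.
Molecular formula: C8H6N2O2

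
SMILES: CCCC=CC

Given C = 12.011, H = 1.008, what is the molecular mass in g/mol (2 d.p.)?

Molecular formula: C6H12.
M = 6×12.011 + 12×1.008 = 84.16 g/mol.

84.16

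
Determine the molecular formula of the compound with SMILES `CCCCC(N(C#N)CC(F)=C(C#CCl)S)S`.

Heavy atoms from the SMILES: 11 C, 1 Cl, 1 F, 2 N, 2 S.
Implicit hydrogens by atom environment:
  5 × C: no H
  4 × C: 2 H each → 8
  2 × N: no H
  2 × S: 1 H each → 2
  1 × C: 3 H
  1 × C: 1 H
  1 × Cl: no H
  1 × F: no H
  Total hydrogens = 14.
Molecular formula: C11H14ClFN2S2

C11H14ClFN2S2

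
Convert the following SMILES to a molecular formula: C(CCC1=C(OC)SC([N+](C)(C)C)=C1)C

Heavy atoms from the SMILES: 12 C, 1 N, 1 O, 1 S.
Implicit hydrogens by atom environment:
  5 × C: 3 H each → 15
  3 × C: 2 H each → 6
  3 × C (aromatic): no H
  1 × C (aromatic): 1 H
  1 × N (charge +1): no H
  1 × O: no H
  1 × S (aromatic): no H
  Total hydrogens = 22.
Net charge +1.
Molecular formula: C12H22NOS+

C12H22NOS+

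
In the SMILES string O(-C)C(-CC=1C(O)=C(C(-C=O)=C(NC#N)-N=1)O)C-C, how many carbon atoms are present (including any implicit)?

12

The symbol for carbon appears 12 times in the SMILES.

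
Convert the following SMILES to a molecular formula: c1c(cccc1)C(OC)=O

Heavy atoms from the SMILES: 8 C, 2 O.
Implicit hydrogens by atom environment:
  5 × C (aromatic): 1 H each → 5
  2 × O: no H
  1 × C: 3 H
  1 × C (aromatic): no H
  1 × C: no H
  Total hydrogens = 8.
Molecular formula: C8H8O2

C8H8O2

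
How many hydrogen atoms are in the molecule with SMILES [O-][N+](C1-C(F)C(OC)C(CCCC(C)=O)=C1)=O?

Hydrogens are implicit in SMILES; fill each atom to its normal valence:
  4 × C: 1 H each → 4
  3 × C: 2 H each → 6
  3 × O: no H
  2 × C: 3 H each → 6
  2 × C: no H
  1 × F: no H
  1 × N (charge +1): no H
  1 × O (charge -1): no H
  Total hydrogens = 16.

16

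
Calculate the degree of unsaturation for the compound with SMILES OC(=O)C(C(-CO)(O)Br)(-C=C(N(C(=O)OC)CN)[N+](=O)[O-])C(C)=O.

Molecular formula from the SMILES: C11H16BrN3O9.
DoU = (2C + 2 + N − H − X)/2 = (2·11 + 2 + 3 − 16 − 1)/2 = 10/2 = 5.
(Structurally: 0 ring(s) + 5 π bond(s) = 5.)

5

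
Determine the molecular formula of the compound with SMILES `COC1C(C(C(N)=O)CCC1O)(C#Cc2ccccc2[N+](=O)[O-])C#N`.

Heavy atoms from the SMILES: 17 C, 3 N, 5 O.
Implicit hydrogens by atom environment:
  5 × C: no H
  4 × C (aromatic): 1 H each → 4
  3 × C: 1 H each → 3
  3 × O: no H
  2 × C: 2 H each → 4
  2 × C (aromatic): no H
  1 × C: 3 H
  1 × N: 2 H
  1 × N: no H
  1 × N (charge +1): no H
  1 × O: 1 H
  1 × O (charge -1): no H
  Total hydrogens = 17.
Molecular formula: C17H17N3O5

C17H17N3O5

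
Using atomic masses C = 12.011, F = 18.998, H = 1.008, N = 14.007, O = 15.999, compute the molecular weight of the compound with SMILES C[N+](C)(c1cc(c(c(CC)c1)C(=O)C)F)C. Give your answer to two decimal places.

224.30

Molecular formula: C13H19FNO+.
M = 13×12.011 + 1×18.998 + 19×1.008 + 1×14.007 + 1×15.999 = 224.30 g/mol.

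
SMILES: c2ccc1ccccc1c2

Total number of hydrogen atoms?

Hydrogens are implicit in SMILES; fill each atom to its normal valence:
  8 × C (aromatic): 1 H each → 8
  2 × C (aromatic): no H
  Total hydrogens = 8.

8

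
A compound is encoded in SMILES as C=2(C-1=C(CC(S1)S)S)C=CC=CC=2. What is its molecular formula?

Heavy atoms from the SMILES: 10 C, 3 S.
Implicit hydrogens by atom environment:
  5 × C (aromatic): 1 H each → 5
  2 × C: no H
  2 × S: 1 H each → 2
  1 × C: 2 H
  1 × C: 1 H
  1 × C (aromatic): no H
  1 × S: no H
  Total hydrogens = 10.
Molecular formula: C10H10S3

C10H10S3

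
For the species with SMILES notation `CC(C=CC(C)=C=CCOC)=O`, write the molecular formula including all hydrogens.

C10H14O2

Heavy atoms from the SMILES: 10 C, 2 O.
Implicit hydrogens by atom environment:
  3 × C: 3 H each → 9
  3 × C: 1 H each → 3
  3 × C: no H
  2 × O: no H
  1 × C: 2 H
  Total hydrogens = 14.
Molecular formula: C10H14O2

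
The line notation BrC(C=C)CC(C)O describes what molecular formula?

C6H11BrO

Heavy atoms from the SMILES: 1 Br, 6 C, 1 O.
Implicit hydrogens by atom environment:
  3 × C: 1 H each → 3
  2 × C: 2 H each → 4
  1 × Br: no H
  1 × C: 3 H
  1 × O: 1 H
  Total hydrogens = 11.
Molecular formula: C6H11BrO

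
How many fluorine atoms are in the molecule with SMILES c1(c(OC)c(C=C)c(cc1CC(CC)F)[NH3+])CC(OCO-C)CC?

The symbol for fluorine appears 1 time in the SMILES.

1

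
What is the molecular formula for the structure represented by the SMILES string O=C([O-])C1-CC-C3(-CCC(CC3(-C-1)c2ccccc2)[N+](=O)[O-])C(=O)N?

Heavy atoms from the SMILES: 18 C, 2 N, 5 O.
Implicit hydrogens by atom environment:
  6 × C: 2 H each → 12
  5 × C (aromatic): 1 H each → 5
  4 × C: no H
  3 × O: no H
  2 × C: 1 H each → 2
  2 × O (charge -1): no H
  1 × C (aromatic): no H
  1 × N: 2 H
  1 × N (charge +1): no H
  Total hydrogens = 21.
Net charge -1.
Molecular formula: C18H21N2O5-

C18H21N2O5-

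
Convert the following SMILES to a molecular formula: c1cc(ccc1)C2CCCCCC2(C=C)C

C16H22

Heavy atoms from the SMILES: 16 C.
Implicit hydrogens by atom environment:
  6 × C: 2 H each → 12
  5 × C (aromatic): 1 H each → 5
  2 × C: 1 H each → 2
  1 × C: 3 H
  1 × C: no H
  1 × C (aromatic): no H
  Total hydrogens = 22.
Molecular formula: C16H22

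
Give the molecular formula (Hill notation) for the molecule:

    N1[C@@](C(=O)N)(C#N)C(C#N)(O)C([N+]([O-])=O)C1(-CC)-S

C9H11N5O4S

Heavy atoms from the SMILES: 9 C, 5 N, 4 O, 1 S.
Implicit hydrogens by atom environment:
  6 × C: no H
  2 × N: no H
  2 × O: no H
  1 × C: 3 H
  1 × C: 2 H
  1 × C: 1 H
  1 × N: 2 H
  1 × N: 1 H
  1 × N (charge +1): no H
  1 × O: 1 H
  1 × O (charge -1): no H
  1 × S: 1 H
  Total hydrogens = 11.
Molecular formula: C9H11N5O4S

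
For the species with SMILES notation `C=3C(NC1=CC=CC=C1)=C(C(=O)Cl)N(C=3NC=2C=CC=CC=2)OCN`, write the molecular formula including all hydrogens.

Heavy atoms from the SMILES: 18 C, 1 Cl, 4 N, 2 O.
Implicit hydrogens by atom environment:
  11 × C (aromatic): 1 H each → 11
  5 × C (aromatic): no H
  2 × N: 1 H each → 2
  2 × O: no H
  1 × C: 2 H
  1 × C: no H
  1 × Cl: no H
  1 × N: 2 H
  1 × N (aromatic): no H
  Total hydrogens = 17.
Molecular formula: C18H17ClN4O2

C18H17ClN4O2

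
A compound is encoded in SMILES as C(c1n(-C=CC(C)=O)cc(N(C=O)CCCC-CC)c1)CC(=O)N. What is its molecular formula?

C18H27N3O3

Heavy atoms from the SMILES: 18 C, 3 N, 3 O.
Implicit hydrogens by atom environment:
  7 × C: 2 H each → 14
  3 × C: 1 H each → 3
  3 × O: no H
  2 × C: 3 H each → 6
  2 × C (aromatic): 1 H each → 2
  2 × C (aromatic): no H
  2 × C: no H
  1 × N: 2 H
  1 × N (aromatic): no H
  1 × N: no H
  Total hydrogens = 27.
Molecular formula: C18H27N3O3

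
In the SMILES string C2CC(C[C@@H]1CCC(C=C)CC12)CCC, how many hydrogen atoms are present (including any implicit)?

26

Hydrogens are implicit in SMILES; fill each atom to its normal valence:
  9 × C: 2 H each → 18
  5 × C: 1 H each → 5
  1 × C: 3 H
  Total hydrogens = 26.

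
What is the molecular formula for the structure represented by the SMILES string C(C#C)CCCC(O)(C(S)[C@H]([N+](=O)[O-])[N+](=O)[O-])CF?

Heavy atoms from the SMILES: 10 C, 1 F, 2 N, 5 O, 1 S.
Implicit hydrogens by atom environment:
  5 × C: 2 H each → 10
  3 × C: 1 H each → 3
  2 × C: no H
  2 × N (charge +1): no H
  2 × O: no H
  2 × O (charge -1): no H
  1 × F: no H
  1 × O: 1 H
  1 × S: 1 H
  Total hydrogens = 15.
Molecular formula: C10H15FN2O5S

C10H15FN2O5S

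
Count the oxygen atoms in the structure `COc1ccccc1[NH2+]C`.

1

The symbol for oxygen appears 1 time in the SMILES.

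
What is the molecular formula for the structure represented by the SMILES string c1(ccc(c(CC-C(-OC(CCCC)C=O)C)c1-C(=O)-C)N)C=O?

C19H27NO4

Heavy atoms from the SMILES: 19 C, 1 N, 4 O.
Implicit hydrogens by atom environment:
  5 × C: 2 H each → 10
  4 × C: 1 H each → 4
  4 × C (aromatic): no H
  4 × O: no H
  3 × C: 3 H each → 9
  2 × C (aromatic): 1 H each → 2
  1 × C: no H
  1 × N: 2 H
  Total hydrogens = 27.
Molecular formula: C19H27NO4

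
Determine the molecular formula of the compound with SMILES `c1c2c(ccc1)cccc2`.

Heavy atoms from the SMILES: 10 C.
Implicit hydrogens by atom environment:
  8 × C (aromatic): 1 H each → 8
  2 × C (aromatic): no H
  Total hydrogens = 8.
Molecular formula: C10H8

C10H8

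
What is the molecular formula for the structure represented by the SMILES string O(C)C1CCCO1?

C5H10O2

Heavy atoms from the SMILES: 5 C, 2 O.
Implicit hydrogens by atom environment:
  3 × C: 2 H each → 6
  2 × O: no H
  1 × C: 3 H
  1 × C: 1 H
  Total hydrogens = 10.
Molecular formula: C5H10O2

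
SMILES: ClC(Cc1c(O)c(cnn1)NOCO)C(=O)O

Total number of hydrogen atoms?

10

Hydrogens are implicit in SMILES; fill each atom to its normal valence:
  3 × C (aromatic): no H
  3 × O: 1 H each → 3
  2 × C: 2 H each → 4
  2 × N (aromatic): no H
  2 × O: no H
  1 × C (aromatic): 1 H
  1 × C: 1 H
  1 × C: no H
  1 × Cl: no H
  1 × N: 1 H
  Total hydrogens = 10.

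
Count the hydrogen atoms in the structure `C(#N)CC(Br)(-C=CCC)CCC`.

Hydrogens are implicit in SMILES; fill each atom to its normal valence:
  4 × C: 2 H each → 8
  2 × C: 3 H each → 6
  2 × C: 1 H each → 2
  2 × C: no H
  1 × Br: no H
  1 × N: no H
  Total hydrogens = 16.

16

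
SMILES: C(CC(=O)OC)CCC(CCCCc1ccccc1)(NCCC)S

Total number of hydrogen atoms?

Hydrogens are implicit in SMILES; fill each atom to its normal valence:
  10 × C: 2 H each → 20
  5 × C (aromatic): 1 H each → 5
  2 × C: 3 H each → 6
  2 × C: no H
  2 × O: no H
  1 × C (aromatic): no H
  1 × N: 1 H
  1 × S: 1 H
  Total hydrogens = 33.

33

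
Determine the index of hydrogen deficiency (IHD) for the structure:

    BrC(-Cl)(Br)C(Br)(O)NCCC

0

Molecular formula from the SMILES: C5H9Br3ClNO.
DoU = (2C + 2 + N − H − X)/2 = (2·5 + 2 + 1 − 9 − 4)/2 = 0/2 = 0.
(Structurally: 0 ring(s) + 0 π bond(s) = 0.)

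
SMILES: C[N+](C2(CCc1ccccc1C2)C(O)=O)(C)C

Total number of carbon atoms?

The symbol for carbon appears 14 times in the SMILES. Lowercase c denotes aromatic carbon and counts toward C.

14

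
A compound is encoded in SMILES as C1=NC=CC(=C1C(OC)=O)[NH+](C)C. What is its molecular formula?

C9H13N2O2+

Heavy atoms from the SMILES: 9 C, 2 N, 2 O.
Implicit hydrogens by atom environment:
  3 × C: 3 H each → 9
  3 × C (aromatic): 1 H each → 3
  2 × C (aromatic): no H
  2 × O: no H
  1 × C: no H
  1 × N (charge +1): 1 H
  1 × N (aromatic): no H
  Total hydrogens = 13.
Net charge +1.
Molecular formula: C9H13N2O2+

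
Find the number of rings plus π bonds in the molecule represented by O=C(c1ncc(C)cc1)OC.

Molecular formula from the SMILES: C8H9NO2.
DoU = (2C + 2 + N − H − X)/2 = (2·8 + 2 + 1 − 9 − 0)/2 = 10/2 = 5.
(Structurally: 1 ring(s) + 4 π bond(s) = 5.)

5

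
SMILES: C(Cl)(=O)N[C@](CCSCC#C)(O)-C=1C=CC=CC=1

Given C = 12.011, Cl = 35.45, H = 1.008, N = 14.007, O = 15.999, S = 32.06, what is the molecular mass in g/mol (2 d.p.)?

283.77

Molecular formula: C13H14ClNO2S.
M = 13×12.011 + 1×35.45 + 14×1.008 + 1×14.007 + 2×15.999 + 1×32.06 = 283.77 g/mol.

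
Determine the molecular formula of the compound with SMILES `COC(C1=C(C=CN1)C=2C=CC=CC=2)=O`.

Heavy atoms from the SMILES: 12 C, 1 N, 2 O.
Implicit hydrogens by atom environment:
  7 × C (aromatic): 1 H each → 7
  3 × C (aromatic): no H
  2 × O: no H
  1 × C: 3 H
  1 × C: no H
  1 × N (aromatic): 1 H
  Total hydrogens = 11.
Molecular formula: C12H11NO2

C12H11NO2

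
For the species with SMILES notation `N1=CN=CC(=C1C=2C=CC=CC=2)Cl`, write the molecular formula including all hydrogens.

Heavy atoms from the SMILES: 10 C, 1 Cl, 2 N.
Implicit hydrogens by atom environment:
  7 × C (aromatic): 1 H each → 7
  3 × C (aromatic): no H
  2 × N (aromatic): no H
  1 × Cl: no H
  Total hydrogens = 7.
Molecular formula: C10H7ClN2

C10H7ClN2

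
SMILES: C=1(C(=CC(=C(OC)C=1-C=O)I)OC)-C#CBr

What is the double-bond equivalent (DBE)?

Molecular formula from the SMILES: C11H8BrIO3.
DoU = (2C + 2 + N − H − X)/2 = (2·11 + 2 + 0 − 8 − 2)/2 = 14/2 = 7.
(Structurally: 1 ring(s) + 6 π bond(s) = 7.)

7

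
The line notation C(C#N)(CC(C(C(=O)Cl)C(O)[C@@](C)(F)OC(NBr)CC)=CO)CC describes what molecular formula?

Heavy atoms from the SMILES: 1 Br, 15 C, 1 Cl, 1 F, 2 N, 4 O.
Implicit hydrogens by atom environment:
  5 × C: 1 H each → 5
  4 × C: no H
  3 × C: 3 H each → 9
  3 × C: 2 H each → 6
  2 × O: 1 H each → 2
  2 × O: no H
  1 × Br: no H
  1 × Cl: no H
  1 × F: no H
  1 × N: 1 H
  1 × N: no H
  Total hydrogens = 23.
Molecular formula: C15H23BrClFN2O4

C15H23BrClFN2O4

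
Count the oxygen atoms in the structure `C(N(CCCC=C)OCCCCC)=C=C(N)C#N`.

1

The symbol for oxygen appears 1 time in the SMILES.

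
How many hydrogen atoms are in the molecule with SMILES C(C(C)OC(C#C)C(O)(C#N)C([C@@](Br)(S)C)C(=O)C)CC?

22

Hydrogens are implicit in SMILES; fill each atom to its normal valence:
  5 × C: no H
  4 × C: 3 H each → 12
  4 × C: 1 H each → 4
  2 × C: 2 H each → 4
  2 × O: no H
  1 × Br: no H
  1 × N: no H
  1 × O: 1 H
  1 × S: 1 H
  Total hydrogens = 22.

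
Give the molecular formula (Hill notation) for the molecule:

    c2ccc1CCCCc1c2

C10H12

Heavy atoms from the SMILES: 10 C.
Implicit hydrogens by atom environment:
  4 × C: 2 H each → 8
  4 × C (aromatic): 1 H each → 4
  2 × C (aromatic): no H
  Total hydrogens = 12.
Molecular formula: C10H12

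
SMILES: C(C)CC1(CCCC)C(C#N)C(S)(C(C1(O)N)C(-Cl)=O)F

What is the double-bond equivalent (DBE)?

Molecular formula from the SMILES: C14H22ClFN2O2S.
DoU = (2C + 2 + N − H − X)/2 = (2·14 + 2 + 2 − 22 − 2)/2 = 8/2 = 4.
(Structurally: 1 ring(s) + 3 π bond(s) = 4.)

4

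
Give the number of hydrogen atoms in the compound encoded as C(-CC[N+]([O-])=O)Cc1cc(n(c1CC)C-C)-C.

Hydrogens are implicit in SMILES; fill each atom to its normal valence:
  6 × C: 2 H each → 12
  3 × C: 3 H each → 9
  3 × C (aromatic): no H
  1 × C (aromatic): 1 H
  1 × N (aromatic): no H
  1 × N (charge +1): no H
  1 × O: no H
  1 × O (charge -1): no H
  Total hydrogens = 22.

22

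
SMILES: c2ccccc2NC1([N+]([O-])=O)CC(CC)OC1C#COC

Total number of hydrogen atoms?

18

Hydrogens are implicit in SMILES; fill each atom to its normal valence:
  5 × C (aromatic): 1 H each → 5
  3 × C: no H
  3 × O: no H
  2 × C: 3 H each → 6
  2 × C: 2 H each → 4
  2 × C: 1 H each → 2
  1 × C (aromatic): no H
  1 × N: 1 H
  1 × N (charge +1): no H
  1 × O (charge -1): no H
  Total hydrogens = 18.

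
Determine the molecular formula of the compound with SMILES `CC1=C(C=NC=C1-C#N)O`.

Heavy atoms from the SMILES: 7 C, 2 N, 1 O.
Implicit hydrogens by atom environment:
  3 × C (aromatic): no H
  2 × C (aromatic): 1 H each → 2
  1 × C: 3 H
  1 × C: no H
  1 × N (aromatic): no H
  1 × N: no H
  1 × O: 1 H
  Total hydrogens = 6.
Molecular formula: C7H6N2O

C7H6N2O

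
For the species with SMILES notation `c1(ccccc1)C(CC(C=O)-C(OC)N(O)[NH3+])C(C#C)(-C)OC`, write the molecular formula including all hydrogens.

Heavy atoms from the SMILES: 17 C, 2 N, 4 O.
Implicit hydrogens by atom environment:
  5 × C: 1 H each → 5
  5 × C (aromatic): 1 H each → 5
  3 × C: 3 H each → 9
  3 × O: no H
  2 × C: no H
  1 × C: 2 H
  1 × C (aromatic): no H
  1 × N (charge +1): 3 H
  1 × N: no H
  1 × O: 1 H
  Total hydrogens = 25.
Net charge +1.
Molecular formula: C17H25N2O4+

C17H25N2O4+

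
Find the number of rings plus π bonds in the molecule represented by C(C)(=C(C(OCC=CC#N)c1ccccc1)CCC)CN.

Molecular formula from the SMILES: C18H24N2O.
DoU = (2C + 2 + N − H − X)/2 = (2·18 + 2 + 2 − 24 − 0)/2 = 16/2 = 8.
(Structurally: 1 ring(s) + 7 π bond(s) = 8.)

8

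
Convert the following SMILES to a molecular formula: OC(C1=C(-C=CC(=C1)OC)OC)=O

Heavy atoms from the SMILES: 9 C, 4 O.
Implicit hydrogens by atom environment:
  3 × C (aromatic): 1 H each → 3
  3 × C (aromatic): no H
  3 × O: no H
  2 × C: 3 H each → 6
  1 × C: no H
  1 × O: 1 H
  Total hydrogens = 10.
Molecular formula: C9H10O4

C9H10O4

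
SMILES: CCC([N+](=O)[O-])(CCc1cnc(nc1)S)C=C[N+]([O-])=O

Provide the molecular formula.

Heavy atoms from the SMILES: 11 C, 4 N, 4 O, 1 S.
Implicit hydrogens by atom environment:
  3 × C: 2 H each → 6
  2 × C (aromatic): 1 H each → 2
  2 × C: 1 H each → 2
  2 × C (aromatic): no H
  2 × N (aromatic): no H
  2 × N (charge +1): no H
  2 × O: no H
  2 × O (charge -1): no H
  1 × C: 3 H
  1 × C: no H
  1 × S: 1 H
  Total hydrogens = 14.
Molecular formula: C11H14N4O4S

C11H14N4O4S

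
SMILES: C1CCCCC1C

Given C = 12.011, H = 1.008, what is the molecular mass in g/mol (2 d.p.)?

98.19

Molecular formula: C7H14.
M = 7×12.011 + 14×1.008 = 98.19 g/mol.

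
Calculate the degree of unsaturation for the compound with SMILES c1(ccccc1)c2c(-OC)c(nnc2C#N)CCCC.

Molecular formula from the SMILES: C16H17N3O.
DoU = (2C + 2 + N − H − X)/2 = (2·16 + 2 + 3 − 17 − 0)/2 = 20/2 = 10.
(Structurally: 2 ring(s) + 8 π bond(s) = 10.)

10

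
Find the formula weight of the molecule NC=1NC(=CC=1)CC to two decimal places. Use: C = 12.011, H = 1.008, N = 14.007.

110.16

Molecular formula: C6H10N2.
M = 6×12.011 + 10×1.008 + 2×14.007 = 110.16 g/mol.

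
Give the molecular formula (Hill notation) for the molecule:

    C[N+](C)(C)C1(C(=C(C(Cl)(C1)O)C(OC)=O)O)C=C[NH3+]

[C12H21ClN2O4]2+

Heavy atoms from the SMILES: 12 C, 1 Cl, 2 N, 4 O.
Implicit hydrogens by atom environment:
  5 × C: no H
  4 × C: 3 H each → 12
  2 × C: 1 H each → 2
  2 × O: 1 H each → 2
  2 × O: no H
  1 × C: 2 H
  1 × Cl: no H
  1 × N (charge +1): 3 H
  1 × N (charge +1): no H
  Total hydrogens = 21.
Net charge +2.
Molecular formula: [C12H21ClN2O4]2+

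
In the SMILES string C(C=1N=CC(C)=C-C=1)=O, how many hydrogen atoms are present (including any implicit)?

Hydrogens are implicit in SMILES; fill each atom to its normal valence:
  3 × C (aromatic): 1 H each → 3
  2 × C (aromatic): no H
  1 × C: 3 H
  1 × C: 1 H
  1 × N (aromatic): no H
  1 × O: no H
  Total hydrogens = 7.

7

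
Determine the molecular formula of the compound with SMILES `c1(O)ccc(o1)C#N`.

Heavy atoms from the SMILES: 5 C, 1 N, 2 O.
Implicit hydrogens by atom environment:
  2 × C (aromatic): 1 H each → 2
  2 × C (aromatic): no H
  1 × C: no H
  1 × N: no H
  1 × O: 1 H
  1 × O (aromatic): no H
  Total hydrogens = 3.
Molecular formula: C5H3NO2

C5H3NO2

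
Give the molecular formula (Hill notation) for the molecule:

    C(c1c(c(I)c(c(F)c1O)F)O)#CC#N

C9H2F2INO2

Heavy atoms from the SMILES: 9 C, 2 F, 1 I, 1 N, 2 O.
Implicit hydrogens by atom environment:
  6 × C (aromatic): no H
  3 × C: no H
  2 × F: no H
  2 × O: 1 H each → 2
  1 × I: no H
  1 × N: no H
  Total hydrogens = 2.
Molecular formula: C9H2F2INO2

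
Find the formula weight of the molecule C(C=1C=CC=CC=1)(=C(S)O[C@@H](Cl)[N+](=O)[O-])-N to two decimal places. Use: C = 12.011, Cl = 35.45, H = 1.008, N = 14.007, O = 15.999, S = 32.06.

Molecular formula: C9H9ClN2O3S.
M = 9×12.011 + 1×35.45 + 9×1.008 + 2×14.007 + 3×15.999 + 1×32.06 = 260.69 g/mol.

260.69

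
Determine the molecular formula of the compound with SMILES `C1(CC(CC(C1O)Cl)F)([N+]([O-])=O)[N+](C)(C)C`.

Heavy atoms from the SMILES: 9 C, 1 Cl, 1 F, 2 N, 3 O.
Implicit hydrogens by atom environment:
  3 × C: 3 H each → 9
  3 × C: 1 H each → 3
  2 × C: 2 H each → 4
  2 × N (charge +1): no H
  1 × C: no H
  1 × Cl: no H
  1 × F: no H
  1 × O: 1 H
  1 × O: no H
  1 × O (charge -1): no H
  Total hydrogens = 17.
Net charge +1.
Molecular formula: C9H17ClFN2O3+

C9H17ClFN2O3+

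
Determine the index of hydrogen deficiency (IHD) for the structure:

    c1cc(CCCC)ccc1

4

Molecular formula from the SMILES: C10H14.
DoU = (2C + 2 + N − H − X)/2 = (2·10 + 2 + 0 − 14 − 0)/2 = 8/2 = 4.
(Structurally: 1 ring(s) + 3 π bond(s) = 4.)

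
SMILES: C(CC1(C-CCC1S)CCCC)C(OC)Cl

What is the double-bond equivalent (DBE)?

1

Molecular formula from the SMILES: C13H25ClOS.
DoU = (2C + 2 + N − H − X)/2 = (2·13 + 2 + 0 − 25 − 1)/2 = 2/2 = 1.
(Structurally: 1 ring(s) + 0 π bond(s) = 1.)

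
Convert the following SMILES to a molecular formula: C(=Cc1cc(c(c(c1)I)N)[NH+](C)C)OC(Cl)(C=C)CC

Heavy atoms from the SMILES: 15 C, 1 Cl, 1 I, 2 N, 1 O.
Implicit hydrogens by atom environment:
  4 × C (aromatic): no H
  3 × C: 3 H each → 9
  3 × C: 1 H each → 3
  2 × C: 2 H each → 4
  2 × C (aromatic): 1 H each → 2
  1 × C: no H
  1 × Cl: no H
  1 × I: no H
  1 × N: 2 H
  1 × N (charge +1): 1 H
  1 × O: no H
  Total hydrogens = 21.
Net charge +1.
Molecular formula: C15H21ClIN2O+

C15H21ClIN2O+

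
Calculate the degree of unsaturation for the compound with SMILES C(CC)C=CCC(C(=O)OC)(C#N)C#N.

Molecular formula from the SMILES: C11H14N2O2.
DoU = (2C + 2 + N − H − X)/2 = (2·11 + 2 + 2 − 14 − 0)/2 = 12/2 = 6.
(Structurally: 0 ring(s) + 6 π bond(s) = 6.)

6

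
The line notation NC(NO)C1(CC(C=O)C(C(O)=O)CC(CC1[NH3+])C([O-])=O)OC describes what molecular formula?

C13H23N3O7

Heavy atoms from the SMILES: 13 C, 3 N, 7 O.
Implicit hydrogens by atom environment:
  6 × C: 1 H each → 6
  4 × O: no H
  3 × C: 2 H each → 6
  3 × C: no H
  2 × O: 1 H each → 2
  1 × C: 3 H
  1 × N (charge +1): 3 H
  1 × N: 2 H
  1 × N: 1 H
  1 × O (charge -1): no H
  Total hydrogens = 23.
Molecular formula: C13H23N3O7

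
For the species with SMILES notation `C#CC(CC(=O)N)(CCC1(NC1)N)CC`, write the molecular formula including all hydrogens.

C11H19N3O

Heavy atoms from the SMILES: 11 C, 3 N, 1 O.
Implicit hydrogens by atom environment:
  5 × C: 2 H each → 10
  4 × C: no H
  2 × N: 2 H each → 4
  1 × C: 3 H
  1 × C: 1 H
  1 × N: 1 H
  1 × O: no H
  Total hydrogens = 19.
Molecular formula: C11H19N3O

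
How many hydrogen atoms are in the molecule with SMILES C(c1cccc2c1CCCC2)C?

16

Hydrogens are implicit in SMILES; fill each atom to its normal valence:
  5 × C: 2 H each → 10
  3 × C (aromatic): 1 H each → 3
  3 × C (aromatic): no H
  1 × C: 3 H
  Total hydrogens = 16.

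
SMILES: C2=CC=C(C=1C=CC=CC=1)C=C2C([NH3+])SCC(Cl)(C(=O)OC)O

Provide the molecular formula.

Heavy atoms from the SMILES: 17 C, 1 Cl, 1 N, 3 O, 1 S.
Implicit hydrogens by atom environment:
  9 × C (aromatic): 1 H each → 9
  3 × C (aromatic): no H
  2 × C: no H
  2 × O: no H
  1 × C: 3 H
  1 × C: 2 H
  1 × C: 1 H
  1 × Cl: no H
  1 × N (charge +1): 3 H
  1 × O: 1 H
  1 × S: no H
  Total hydrogens = 19.
Net charge +1.
Molecular formula: C17H19ClNO3S+

C17H19ClNO3S+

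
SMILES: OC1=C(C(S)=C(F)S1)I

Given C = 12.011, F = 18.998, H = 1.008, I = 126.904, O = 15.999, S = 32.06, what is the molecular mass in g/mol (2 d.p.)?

276.08

Molecular formula: C4H2FIOS2.
M = 4×12.011 + 1×18.998 + 2×1.008 + 1×126.904 + 1×15.999 + 2×32.06 = 276.08 g/mol.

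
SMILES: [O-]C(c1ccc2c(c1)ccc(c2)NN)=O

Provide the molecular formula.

Heavy atoms from the SMILES: 11 C, 2 N, 2 O.
Implicit hydrogens by atom environment:
  6 × C (aromatic): 1 H each → 6
  4 × C (aromatic): no H
  1 × C: no H
  1 × N: 2 H
  1 × N: 1 H
  1 × O: no H
  1 × O (charge -1): no H
  Total hydrogens = 9.
Net charge -1.
Molecular formula: C11H9N2O2-

C11H9N2O2-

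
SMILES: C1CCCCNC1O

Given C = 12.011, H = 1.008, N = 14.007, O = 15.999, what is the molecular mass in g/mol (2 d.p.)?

Molecular formula: C6H13NO.
M = 6×12.011 + 13×1.008 + 1×14.007 + 1×15.999 = 115.18 g/mol.

115.18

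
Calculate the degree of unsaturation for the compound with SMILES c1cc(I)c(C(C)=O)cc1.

5

Molecular formula from the SMILES: C8H7IO.
DoU = (2C + 2 + N − H − X)/2 = (2·8 + 2 + 0 − 7 − 1)/2 = 10/2 = 5.
(Structurally: 1 ring(s) + 4 π bond(s) = 5.)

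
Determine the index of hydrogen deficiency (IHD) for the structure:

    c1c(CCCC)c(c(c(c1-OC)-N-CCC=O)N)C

5

Molecular formula from the SMILES: C15H24N2O2.
DoU = (2C + 2 + N − H − X)/2 = (2·15 + 2 + 2 − 24 − 0)/2 = 10/2 = 5.
(Structurally: 1 ring(s) + 4 π bond(s) = 5.)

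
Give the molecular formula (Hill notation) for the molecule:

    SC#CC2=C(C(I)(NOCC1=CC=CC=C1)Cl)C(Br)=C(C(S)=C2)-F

Heavy atoms from the SMILES: 1 Br, 16 C, 1 Cl, 1 F, 1 I, 1 N, 1 O, 2 S.
Implicit hydrogens by atom environment:
  6 × C (aromatic): 1 H each → 6
  6 × C (aromatic): no H
  3 × C: no H
  2 × S: 1 H each → 2
  1 × Br: no H
  1 × C: 2 H
  1 × Cl: no H
  1 × F: no H
  1 × I: no H
  1 × N: 1 H
  1 × O: no H
  Total hydrogens = 11.
Molecular formula: C16H11BrClFINOS2

C16H11BrClFINOS2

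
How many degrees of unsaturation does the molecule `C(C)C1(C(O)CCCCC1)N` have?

Molecular formula from the SMILES: C9H19NO.
DoU = (2C + 2 + N − H − X)/2 = (2·9 + 2 + 1 − 19 − 0)/2 = 2/2 = 1.
(Structurally: 1 ring(s) + 0 π bond(s) = 1.)

1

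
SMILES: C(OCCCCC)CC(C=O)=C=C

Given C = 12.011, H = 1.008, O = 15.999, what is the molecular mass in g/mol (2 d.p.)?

182.26

Molecular formula: C11H18O2.
M = 11×12.011 + 18×1.008 + 2×15.999 = 182.26 g/mol.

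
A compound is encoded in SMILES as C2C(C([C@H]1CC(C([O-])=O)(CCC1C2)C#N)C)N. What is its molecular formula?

C13H19N2O2-

Heavy atoms from the SMILES: 13 C, 2 N, 2 O.
Implicit hydrogens by atom environment:
  5 × C: 2 H each → 10
  4 × C: 1 H each → 4
  3 × C: no H
  1 × C: 3 H
  1 × N: 2 H
  1 × N: no H
  1 × O: no H
  1 × O (charge -1): no H
  Total hydrogens = 19.
Net charge -1.
Molecular formula: C13H19N2O2-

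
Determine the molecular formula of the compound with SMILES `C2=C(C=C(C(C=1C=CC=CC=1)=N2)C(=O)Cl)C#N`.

C13H7ClN2O

Heavy atoms from the SMILES: 13 C, 1 Cl, 2 N, 1 O.
Implicit hydrogens by atom environment:
  7 × C (aromatic): 1 H each → 7
  4 × C (aromatic): no H
  2 × C: no H
  1 × Cl: no H
  1 × N (aromatic): no H
  1 × N: no H
  1 × O: no H
  Total hydrogens = 7.
Molecular formula: C13H7ClN2O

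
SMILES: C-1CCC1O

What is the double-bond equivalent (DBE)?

1

Molecular formula from the SMILES: C4H8O.
DoU = (2C + 2 + N − H − X)/2 = (2·4 + 2 + 0 − 8 − 0)/2 = 2/2 = 1.
(Structurally: 1 ring(s) + 0 π bond(s) = 1.)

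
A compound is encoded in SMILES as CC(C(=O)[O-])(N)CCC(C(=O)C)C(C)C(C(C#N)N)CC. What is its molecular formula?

C15H26N3O3-

Heavy atoms from the SMILES: 15 C, 3 N, 3 O.
Implicit hydrogens by atom environment:
  4 × C: 3 H each → 12
  4 × C: 1 H each → 4
  4 × C: no H
  3 × C: 2 H each → 6
  2 × N: 2 H each → 4
  2 × O: no H
  1 × N: no H
  1 × O (charge -1): no H
  Total hydrogens = 26.
Net charge -1.
Molecular formula: C15H26N3O3-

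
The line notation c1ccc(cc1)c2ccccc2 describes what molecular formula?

C12H10

Heavy atoms from the SMILES: 12 C.
Implicit hydrogens by atom environment:
  10 × C (aromatic): 1 H each → 10
  2 × C (aromatic): no H
  Total hydrogens = 10.
Molecular formula: C12H10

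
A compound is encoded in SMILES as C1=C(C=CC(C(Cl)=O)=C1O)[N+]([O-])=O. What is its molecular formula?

Heavy atoms from the SMILES: 7 C, 1 Cl, 1 N, 4 O.
Implicit hydrogens by atom environment:
  3 × C (aromatic): 1 H each → 3
  3 × C (aromatic): no H
  2 × O: no H
  1 × C: no H
  1 × Cl: no H
  1 × N (charge +1): no H
  1 × O: 1 H
  1 × O (charge -1): no H
  Total hydrogens = 4.
Molecular formula: C7H4ClNO4

C7H4ClNO4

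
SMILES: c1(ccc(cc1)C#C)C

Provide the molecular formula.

Heavy atoms from the SMILES: 9 C.
Implicit hydrogens by atom environment:
  4 × C (aromatic): 1 H each → 4
  2 × C (aromatic): no H
  1 × C: 3 H
  1 × C: 1 H
  1 × C: no H
  Total hydrogens = 8.
Molecular formula: C9H8

C9H8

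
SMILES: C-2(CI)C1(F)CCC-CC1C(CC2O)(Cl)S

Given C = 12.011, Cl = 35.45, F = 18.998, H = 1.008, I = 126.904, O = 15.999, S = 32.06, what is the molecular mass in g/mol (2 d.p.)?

Molecular formula: C11H17ClFIOS.
M = 11×12.011 + 1×35.45 + 1×18.998 + 17×1.008 + 1×126.904 + 1×15.999 + 1×32.06 = 378.67 g/mol.

378.67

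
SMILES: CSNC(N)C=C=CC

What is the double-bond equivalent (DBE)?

Molecular formula from the SMILES: C6H12N2S.
DoU = (2C + 2 + N − H − X)/2 = (2·6 + 2 + 2 − 12 − 0)/2 = 4/2 = 2.
(Structurally: 0 ring(s) + 2 π bond(s) = 2.)

2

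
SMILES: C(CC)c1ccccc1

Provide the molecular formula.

Heavy atoms from the SMILES: 9 C.
Implicit hydrogens by atom environment:
  5 × C (aromatic): 1 H each → 5
  2 × C: 2 H each → 4
  1 × C: 3 H
  1 × C (aromatic): no H
  Total hydrogens = 12.
Molecular formula: C9H12

C9H12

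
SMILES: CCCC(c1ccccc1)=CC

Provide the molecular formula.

Heavy atoms from the SMILES: 12 C.
Implicit hydrogens by atom environment:
  5 × C (aromatic): 1 H each → 5
  2 × C: 3 H each → 6
  2 × C: 2 H each → 4
  1 × C: 1 H
  1 × C: no H
  1 × C (aromatic): no H
  Total hydrogens = 16.
Molecular formula: C12H16

C12H16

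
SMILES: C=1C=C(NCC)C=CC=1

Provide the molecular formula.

Heavy atoms from the SMILES: 8 C, 1 N.
Implicit hydrogens by atom environment:
  5 × C (aromatic): 1 H each → 5
  1 × C: 3 H
  1 × C: 2 H
  1 × C (aromatic): no H
  1 × N: 1 H
  Total hydrogens = 11.
Molecular formula: C8H11N

C8H11N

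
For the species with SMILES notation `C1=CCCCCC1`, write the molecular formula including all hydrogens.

C7H12

Heavy atoms from the SMILES: 7 C.
Implicit hydrogens by atom environment:
  5 × C: 2 H each → 10
  2 × C: 1 H each → 2
  Total hydrogens = 12.
Molecular formula: C7H12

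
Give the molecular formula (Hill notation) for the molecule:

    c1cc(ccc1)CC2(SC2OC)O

Heavy atoms from the SMILES: 10 C, 2 O, 1 S.
Implicit hydrogens by atom environment:
  5 × C (aromatic): 1 H each → 5
  1 × C: 3 H
  1 × C: 2 H
  1 × C: 1 H
  1 × C: no H
  1 × C (aromatic): no H
  1 × O: 1 H
  1 × O: no H
  1 × S: no H
  Total hydrogens = 12.
Molecular formula: C10H12O2S

C10H12O2S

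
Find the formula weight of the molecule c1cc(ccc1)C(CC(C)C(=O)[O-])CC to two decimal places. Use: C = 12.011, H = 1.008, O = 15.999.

205.28

Molecular formula: C13H17O2-.
M = 13×12.011 + 17×1.008 + 2×15.999 = 205.28 g/mol.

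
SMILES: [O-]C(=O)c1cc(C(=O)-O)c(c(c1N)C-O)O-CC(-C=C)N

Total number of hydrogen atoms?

Hydrogens are implicit in SMILES; fill each atom to its normal valence:
  5 × C (aromatic): no H
  3 × C: 2 H each → 6
  3 × O: no H
  2 × C: 1 H each → 2
  2 × C: no H
  2 × N: 2 H each → 4
  2 × O: 1 H each → 2
  1 × C (aromatic): 1 H
  1 × O (charge -1): no H
  Total hydrogens = 15.

15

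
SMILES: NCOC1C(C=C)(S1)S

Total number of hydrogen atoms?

9

Hydrogens are implicit in SMILES; fill each atom to its normal valence:
  2 × C: 2 H each → 4
  2 × C: 1 H each → 2
  1 × C: no H
  1 × N: 2 H
  1 × O: no H
  1 × S: 1 H
  1 × S: no H
  Total hydrogens = 9.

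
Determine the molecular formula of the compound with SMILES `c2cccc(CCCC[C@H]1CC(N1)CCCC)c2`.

C17H27N

Heavy atoms from the SMILES: 17 C, 1 N.
Implicit hydrogens by atom environment:
  8 × C: 2 H each → 16
  5 × C (aromatic): 1 H each → 5
  2 × C: 1 H each → 2
  1 × C: 3 H
  1 × C (aromatic): no H
  1 × N: 1 H
  Total hydrogens = 27.
Molecular formula: C17H27N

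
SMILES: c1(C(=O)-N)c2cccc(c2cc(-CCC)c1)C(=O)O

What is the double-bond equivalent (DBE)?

9

Molecular formula from the SMILES: C15H15NO3.
DoU = (2C + 2 + N − H − X)/2 = (2·15 + 2 + 1 − 15 − 0)/2 = 18/2 = 9.
(Structurally: 2 ring(s) + 7 π bond(s) = 9.)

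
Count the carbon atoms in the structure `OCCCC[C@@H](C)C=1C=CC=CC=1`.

12

The symbol for carbon appears 12 times in the SMILES.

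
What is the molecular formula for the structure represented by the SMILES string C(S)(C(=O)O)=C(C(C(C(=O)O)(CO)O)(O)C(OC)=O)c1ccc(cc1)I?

Heavy atoms from the SMILES: 15 C, 1 I, 9 O, 1 S.
Implicit hydrogens by atom environment:
  7 × C: no H
  5 × O: 1 H each → 5
  4 × C (aromatic): 1 H each → 4
  4 × O: no H
  2 × C (aromatic): no H
  1 × C: 3 H
  1 × C: 2 H
  1 × I: no H
  1 × S: 1 H
  Total hydrogens = 15.
Molecular formula: C15H15IO9S

C15H15IO9S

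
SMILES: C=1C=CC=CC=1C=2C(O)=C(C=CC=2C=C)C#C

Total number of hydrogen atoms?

Hydrogens are implicit in SMILES; fill each atom to its normal valence:
  7 × C (aromatic): 1 H each → 7
  5 × C (aromatic): no H
  2 × C: 1 H each → 2
  1 × C: 2 H
  1 × C: no H
  1 × O: 1 H
  Total hydrogens = 12.

12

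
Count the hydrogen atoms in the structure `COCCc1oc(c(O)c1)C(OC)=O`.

Hydrogens are implicit in SMILES; fill each atom to its normal valence:
  3 × C (aromatic): no H
  3 × O: no H
  2 × C: 3 H each → 6
  2 × C: 2 H each → 4
  1 × C (aromatic): 1 H
  1 × C: no H
  1 × O: 1 H
  1 × O (aromatic): no H
  Total hydrogens = 12.

12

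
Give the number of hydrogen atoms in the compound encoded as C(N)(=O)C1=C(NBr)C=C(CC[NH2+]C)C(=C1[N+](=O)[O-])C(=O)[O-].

13

Hydrogens are implicit in SMILES; fill each atom to its normal valence:
  5 × C (aromatic): no H
  3 × O: no H
  2 × C: 2 H each → 4
  2 × C: no H
  2 × O (charge -1): no H
  1 × Br: no H
  1 × C: 3 H
  1 × C (aromatic): 1 H
  1 × N (charge +1): 2 H
  1 × N: 2 H
  1 × N: 1 H
  1 × N (charge +1): no H
  Total hydrogens = 13.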